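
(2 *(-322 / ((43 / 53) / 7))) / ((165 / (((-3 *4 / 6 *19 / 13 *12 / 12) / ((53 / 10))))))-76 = -1059364 / 18447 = -57.43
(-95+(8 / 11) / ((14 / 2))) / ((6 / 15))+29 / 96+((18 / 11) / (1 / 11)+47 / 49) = -11279105 / 51744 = -217.98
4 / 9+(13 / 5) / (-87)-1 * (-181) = 181.41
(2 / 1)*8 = 16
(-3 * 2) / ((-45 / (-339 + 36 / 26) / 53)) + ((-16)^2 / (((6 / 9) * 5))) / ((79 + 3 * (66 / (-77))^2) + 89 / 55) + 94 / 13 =-2377.66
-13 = -13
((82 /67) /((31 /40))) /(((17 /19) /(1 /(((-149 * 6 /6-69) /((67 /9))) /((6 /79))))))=-62320 /13613991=-0.00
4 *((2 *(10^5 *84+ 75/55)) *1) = 67200010.91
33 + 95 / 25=184 / 5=36.80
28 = 28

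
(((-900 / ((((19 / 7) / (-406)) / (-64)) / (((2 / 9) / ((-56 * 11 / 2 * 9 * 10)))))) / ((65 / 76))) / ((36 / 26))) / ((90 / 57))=493696 / 13365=36.94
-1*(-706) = 706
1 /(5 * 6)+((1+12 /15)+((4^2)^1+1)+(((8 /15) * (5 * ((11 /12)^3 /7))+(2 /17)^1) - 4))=1175527 /77112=15.24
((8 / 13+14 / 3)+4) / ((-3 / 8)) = -2896 / 117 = -24.75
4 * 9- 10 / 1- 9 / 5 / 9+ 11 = 184 / 5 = 36.80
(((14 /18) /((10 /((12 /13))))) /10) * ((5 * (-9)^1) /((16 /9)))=-189 /1040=-0.18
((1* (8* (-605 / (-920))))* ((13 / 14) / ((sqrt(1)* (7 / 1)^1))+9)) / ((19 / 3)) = 324885 / 42826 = 7.59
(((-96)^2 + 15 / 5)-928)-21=8270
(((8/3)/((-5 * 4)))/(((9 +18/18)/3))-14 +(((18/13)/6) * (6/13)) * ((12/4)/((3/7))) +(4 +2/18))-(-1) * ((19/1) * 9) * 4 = 25659904/38025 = 674.82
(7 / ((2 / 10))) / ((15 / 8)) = 56 / 3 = 18.67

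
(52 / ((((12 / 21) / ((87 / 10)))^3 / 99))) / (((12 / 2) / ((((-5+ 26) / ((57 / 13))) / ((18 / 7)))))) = 6858135997713 / 1216000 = 5639914.47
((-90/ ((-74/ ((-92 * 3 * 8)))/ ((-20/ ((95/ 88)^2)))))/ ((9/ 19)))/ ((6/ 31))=353374208/ 703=502666.01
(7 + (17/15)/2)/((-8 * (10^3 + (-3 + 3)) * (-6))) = 227/1440000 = 0.00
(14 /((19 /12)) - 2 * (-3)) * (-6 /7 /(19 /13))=-21996 /2527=-8.70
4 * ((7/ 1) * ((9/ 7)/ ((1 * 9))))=4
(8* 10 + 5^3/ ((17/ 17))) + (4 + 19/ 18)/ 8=29611/ 144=205.63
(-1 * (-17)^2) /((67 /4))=-1156 /67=-17.25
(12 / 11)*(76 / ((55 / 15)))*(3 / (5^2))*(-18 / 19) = -2.57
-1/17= -0.06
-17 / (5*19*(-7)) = 17 / 665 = 0.03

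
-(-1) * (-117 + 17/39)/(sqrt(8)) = -41.21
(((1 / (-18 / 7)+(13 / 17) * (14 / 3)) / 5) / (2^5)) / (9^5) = 973 / 2891039040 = 0.00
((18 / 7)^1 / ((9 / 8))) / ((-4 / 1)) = -4 / 7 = -0.57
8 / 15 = 0.53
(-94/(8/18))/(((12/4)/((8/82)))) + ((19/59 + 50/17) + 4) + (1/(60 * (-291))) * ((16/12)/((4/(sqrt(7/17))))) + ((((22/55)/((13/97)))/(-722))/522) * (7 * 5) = 38773604377/100740904758 - sqrt(119)/890460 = 0.38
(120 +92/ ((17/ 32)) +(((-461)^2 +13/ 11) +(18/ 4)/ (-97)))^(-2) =0.00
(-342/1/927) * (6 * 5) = -1140/103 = -11.07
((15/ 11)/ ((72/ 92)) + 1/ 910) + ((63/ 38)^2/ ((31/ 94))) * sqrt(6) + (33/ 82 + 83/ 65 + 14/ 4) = 4261832/ 615615 + 186543 * sqrt(6)/ 22382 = 27.34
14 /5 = 2.80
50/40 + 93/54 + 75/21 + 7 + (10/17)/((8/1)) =14584/1071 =13.62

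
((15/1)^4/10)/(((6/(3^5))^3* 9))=597871125/16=37366945.31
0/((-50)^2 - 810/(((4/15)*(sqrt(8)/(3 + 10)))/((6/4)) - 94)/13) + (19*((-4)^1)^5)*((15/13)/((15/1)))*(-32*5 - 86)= 4786176/13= 368167.38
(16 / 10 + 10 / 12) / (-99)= -73 / 2970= -0.02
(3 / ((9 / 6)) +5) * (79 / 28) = 79 / 4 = 19.75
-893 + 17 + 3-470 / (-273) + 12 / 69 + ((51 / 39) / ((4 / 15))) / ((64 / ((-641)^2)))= 49205924125 / 1607424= 30611.66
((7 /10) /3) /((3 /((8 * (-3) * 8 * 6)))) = -448 /5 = -89.60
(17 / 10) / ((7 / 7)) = 17 / 10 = 1.70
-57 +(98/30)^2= -10424/225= -46.33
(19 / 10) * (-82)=-779 / 5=-155.80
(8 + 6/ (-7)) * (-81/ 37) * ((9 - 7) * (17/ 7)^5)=-11500841700/ 4353013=-2642.04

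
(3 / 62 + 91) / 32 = 5645 / 1984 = 2.85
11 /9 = 1.22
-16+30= 14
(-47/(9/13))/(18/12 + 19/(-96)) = -19552/375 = -52.14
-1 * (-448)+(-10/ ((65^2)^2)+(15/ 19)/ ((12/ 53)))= 122501698973/ 271329500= 451.49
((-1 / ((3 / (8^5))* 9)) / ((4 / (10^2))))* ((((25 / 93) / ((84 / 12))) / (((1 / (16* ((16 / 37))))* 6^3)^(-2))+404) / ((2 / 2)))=-78470965600 / 5859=-13393235.30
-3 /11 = -0.27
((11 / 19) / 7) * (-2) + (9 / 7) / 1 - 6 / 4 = -101 / 266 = -0.38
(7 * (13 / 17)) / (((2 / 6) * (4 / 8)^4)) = 4368 / 17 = 256.94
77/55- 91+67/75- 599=-51578/75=-687.71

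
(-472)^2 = 222784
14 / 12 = 7 / 6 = 1.17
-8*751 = -6008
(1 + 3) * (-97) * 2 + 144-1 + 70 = -563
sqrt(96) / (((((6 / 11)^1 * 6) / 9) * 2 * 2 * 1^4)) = 11 * sqrt(6) / 4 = 6.74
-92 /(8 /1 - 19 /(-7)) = -644 /75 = -8.59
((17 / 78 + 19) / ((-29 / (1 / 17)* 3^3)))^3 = -3368254499 / 1119221020953469512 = -0.00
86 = 86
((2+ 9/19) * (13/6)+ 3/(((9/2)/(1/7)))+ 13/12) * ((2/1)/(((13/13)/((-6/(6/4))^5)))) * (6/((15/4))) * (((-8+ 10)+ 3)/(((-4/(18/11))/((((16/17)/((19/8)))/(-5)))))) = -1641283584/472549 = -3473.26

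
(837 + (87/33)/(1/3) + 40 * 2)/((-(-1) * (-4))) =-5087/22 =-231.23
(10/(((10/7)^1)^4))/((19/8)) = 1.01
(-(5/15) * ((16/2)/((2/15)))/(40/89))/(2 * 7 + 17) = -89/62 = -1.44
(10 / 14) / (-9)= -5 / 63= -0.08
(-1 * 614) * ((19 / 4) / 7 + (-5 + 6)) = -14429 / 14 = -1030.64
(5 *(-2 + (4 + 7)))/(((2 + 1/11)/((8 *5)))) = 860.87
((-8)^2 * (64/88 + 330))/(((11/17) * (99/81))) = 35623296/1331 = 26764.31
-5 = -5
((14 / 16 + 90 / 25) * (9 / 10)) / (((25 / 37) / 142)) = 4232097 / 5000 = 846.42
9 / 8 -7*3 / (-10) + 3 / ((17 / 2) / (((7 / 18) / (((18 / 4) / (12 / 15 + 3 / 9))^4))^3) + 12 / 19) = 21825027876796618854425657235881 / 6767450501596342627796749241960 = 3.23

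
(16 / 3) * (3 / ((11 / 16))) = 256 / 11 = 23.27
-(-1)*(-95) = -95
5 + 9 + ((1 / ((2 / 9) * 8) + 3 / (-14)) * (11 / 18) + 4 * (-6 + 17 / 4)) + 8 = 10223 / 672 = 15.21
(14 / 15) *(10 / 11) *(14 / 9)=392 / 297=1.32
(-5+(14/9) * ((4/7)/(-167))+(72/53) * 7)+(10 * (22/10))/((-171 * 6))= 20353840/4540563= 4.48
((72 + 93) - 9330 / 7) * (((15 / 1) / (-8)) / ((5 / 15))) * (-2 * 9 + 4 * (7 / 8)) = -10668375 / 112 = -95253.35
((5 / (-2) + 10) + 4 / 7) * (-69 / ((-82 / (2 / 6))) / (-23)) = -113 / 1148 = -0.10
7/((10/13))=91/10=9.10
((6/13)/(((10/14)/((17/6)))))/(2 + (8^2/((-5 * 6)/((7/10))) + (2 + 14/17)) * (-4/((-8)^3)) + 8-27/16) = 485520/2207231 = 0.22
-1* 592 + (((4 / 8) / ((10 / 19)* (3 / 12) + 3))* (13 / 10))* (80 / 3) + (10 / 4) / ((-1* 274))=-114735449 / 195636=-586.47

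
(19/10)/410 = 19/4100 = 0.00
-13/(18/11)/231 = -13/378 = -0.03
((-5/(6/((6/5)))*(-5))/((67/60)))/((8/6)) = 225/67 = 3.36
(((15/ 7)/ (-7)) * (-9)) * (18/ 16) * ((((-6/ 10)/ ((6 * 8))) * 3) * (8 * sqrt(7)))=-729 * sqrt(7)/ 784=-2.46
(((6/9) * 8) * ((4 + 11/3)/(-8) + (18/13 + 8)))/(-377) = -5258/44109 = -0.12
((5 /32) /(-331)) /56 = -5 /593152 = -0.00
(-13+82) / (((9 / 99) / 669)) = 507771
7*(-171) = -1197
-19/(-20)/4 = 0.24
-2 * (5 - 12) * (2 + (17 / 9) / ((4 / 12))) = 322 / 3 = 107.33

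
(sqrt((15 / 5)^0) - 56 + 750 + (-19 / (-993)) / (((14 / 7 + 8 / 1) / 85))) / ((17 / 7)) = 9664151 / 33762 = 286.24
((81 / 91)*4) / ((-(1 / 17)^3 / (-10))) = 174924.40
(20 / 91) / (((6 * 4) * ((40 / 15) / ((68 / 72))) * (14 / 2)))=85 / 183456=0.00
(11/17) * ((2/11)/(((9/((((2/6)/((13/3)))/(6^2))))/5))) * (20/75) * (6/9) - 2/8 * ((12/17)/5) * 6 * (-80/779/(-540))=-9692/627519555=-0.00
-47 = -47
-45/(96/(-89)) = 1335/32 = 41.72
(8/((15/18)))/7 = 48/35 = 1.37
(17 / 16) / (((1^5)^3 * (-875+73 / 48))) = -51 / 41927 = -0.00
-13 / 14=-0.93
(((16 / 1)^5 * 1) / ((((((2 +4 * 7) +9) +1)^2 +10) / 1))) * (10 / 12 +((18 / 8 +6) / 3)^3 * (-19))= -620191744 / 2415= -256808.18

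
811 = 811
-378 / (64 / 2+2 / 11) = -693 / 59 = -11.75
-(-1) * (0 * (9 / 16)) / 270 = 0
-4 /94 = -2 /47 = -0.04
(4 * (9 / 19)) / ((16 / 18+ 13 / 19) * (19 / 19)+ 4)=324 / 953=0.34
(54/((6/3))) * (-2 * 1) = -54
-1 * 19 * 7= -133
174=174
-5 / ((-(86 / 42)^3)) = 46305 / 79507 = 0.58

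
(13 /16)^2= 169 /256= 0.66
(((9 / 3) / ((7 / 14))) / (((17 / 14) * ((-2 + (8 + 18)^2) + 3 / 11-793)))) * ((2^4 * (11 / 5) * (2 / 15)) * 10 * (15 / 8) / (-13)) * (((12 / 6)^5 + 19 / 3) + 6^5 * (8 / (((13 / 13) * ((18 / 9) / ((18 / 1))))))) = 22763714512 / 144313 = 157738.49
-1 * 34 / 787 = -34 / 787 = -0.04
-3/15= -0.20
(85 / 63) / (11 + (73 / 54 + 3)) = 510 / 5803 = 0.09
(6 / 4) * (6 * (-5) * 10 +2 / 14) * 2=-6297 / 7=-899.57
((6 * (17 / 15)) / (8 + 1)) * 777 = 8806 / 15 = 587.07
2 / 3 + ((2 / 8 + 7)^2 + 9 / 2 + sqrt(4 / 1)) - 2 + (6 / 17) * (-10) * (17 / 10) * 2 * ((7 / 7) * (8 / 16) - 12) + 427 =622.73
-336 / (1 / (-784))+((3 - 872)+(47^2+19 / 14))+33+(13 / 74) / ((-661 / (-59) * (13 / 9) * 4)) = 362665715273 / 1369592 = 264798.36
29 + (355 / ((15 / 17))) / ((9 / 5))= 6818 / 27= 252.52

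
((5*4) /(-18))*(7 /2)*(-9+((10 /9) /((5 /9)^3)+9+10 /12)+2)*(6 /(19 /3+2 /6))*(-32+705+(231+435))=-13094081 /300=-43646.94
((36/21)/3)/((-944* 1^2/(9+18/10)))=-27/4130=-0.01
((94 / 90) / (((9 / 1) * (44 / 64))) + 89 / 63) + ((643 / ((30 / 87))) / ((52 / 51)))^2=5640716115905653 / 1686484800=3344658.73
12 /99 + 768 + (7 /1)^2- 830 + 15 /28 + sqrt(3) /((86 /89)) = -11405 /924 + 89 * sqrt(3) /86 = -10.55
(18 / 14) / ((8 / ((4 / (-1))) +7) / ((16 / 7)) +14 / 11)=0.37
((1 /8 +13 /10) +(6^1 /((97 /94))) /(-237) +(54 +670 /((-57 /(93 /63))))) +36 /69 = 325488758461 /8438802120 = 38.57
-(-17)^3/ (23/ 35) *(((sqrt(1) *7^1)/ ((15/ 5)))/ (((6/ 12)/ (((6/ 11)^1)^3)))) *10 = 1733306400/ 30613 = 56619.95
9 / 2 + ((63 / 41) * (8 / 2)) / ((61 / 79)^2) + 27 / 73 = 338089743 / 22273906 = 15.18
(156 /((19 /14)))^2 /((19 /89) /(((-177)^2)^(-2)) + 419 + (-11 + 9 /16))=0.00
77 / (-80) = -77 / 80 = -0.96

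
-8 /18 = -4 /9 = -0.44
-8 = -8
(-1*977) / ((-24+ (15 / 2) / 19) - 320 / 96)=36.27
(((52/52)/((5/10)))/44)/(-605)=-1/13310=-0.00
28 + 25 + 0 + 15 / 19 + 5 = 1117 / 19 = 58.79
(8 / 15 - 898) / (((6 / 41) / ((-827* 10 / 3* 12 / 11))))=1825824136 / 99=18442668.04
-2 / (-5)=2 / 5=0.40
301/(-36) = -301/36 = -8.36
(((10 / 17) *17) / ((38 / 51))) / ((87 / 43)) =3655 / 551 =6.63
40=40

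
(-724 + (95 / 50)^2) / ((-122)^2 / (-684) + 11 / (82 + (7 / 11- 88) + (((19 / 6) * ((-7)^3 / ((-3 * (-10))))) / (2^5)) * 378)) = 18777433387383 / 567856746700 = 33.07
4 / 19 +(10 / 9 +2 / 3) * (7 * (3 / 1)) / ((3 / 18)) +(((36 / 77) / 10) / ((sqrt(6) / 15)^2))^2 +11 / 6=229.12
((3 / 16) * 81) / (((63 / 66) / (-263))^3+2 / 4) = 5883714277551 / 193702509134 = 30.38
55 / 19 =2.89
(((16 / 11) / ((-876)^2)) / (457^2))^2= 0.00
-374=-374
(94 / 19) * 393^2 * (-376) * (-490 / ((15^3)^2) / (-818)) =-29720380816 / 1967034375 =-15.11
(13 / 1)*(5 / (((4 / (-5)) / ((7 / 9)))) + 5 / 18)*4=-715 / 3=-238.33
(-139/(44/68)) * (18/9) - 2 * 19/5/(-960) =-11342191/26400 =-429.63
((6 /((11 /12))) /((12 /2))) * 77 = 84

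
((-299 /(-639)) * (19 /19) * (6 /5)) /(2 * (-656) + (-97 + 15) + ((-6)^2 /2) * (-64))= -299 /1355745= -0.00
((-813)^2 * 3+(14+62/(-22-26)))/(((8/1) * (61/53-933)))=-2522273869/9482496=-265.99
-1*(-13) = 13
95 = 95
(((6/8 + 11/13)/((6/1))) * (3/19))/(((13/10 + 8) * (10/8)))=83/22971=0.00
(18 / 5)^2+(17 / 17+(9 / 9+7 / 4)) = 1671 / 100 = 16.71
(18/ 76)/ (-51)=-3/ 646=-0.00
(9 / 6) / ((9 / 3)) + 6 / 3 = 5 / 2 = 2.50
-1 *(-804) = 804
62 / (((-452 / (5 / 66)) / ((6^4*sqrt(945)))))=-414.00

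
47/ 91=0.52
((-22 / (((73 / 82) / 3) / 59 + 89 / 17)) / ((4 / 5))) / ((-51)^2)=-133045 / 65942337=-0.00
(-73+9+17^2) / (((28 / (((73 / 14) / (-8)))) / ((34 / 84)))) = -2.12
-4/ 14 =-2/ 7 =-0.29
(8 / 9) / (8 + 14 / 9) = 4 / 43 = 0.09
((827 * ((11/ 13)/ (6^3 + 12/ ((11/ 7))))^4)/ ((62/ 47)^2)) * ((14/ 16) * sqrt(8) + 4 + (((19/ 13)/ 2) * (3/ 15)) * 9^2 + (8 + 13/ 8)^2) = 2741200148698781 * sqrt(2)/ 16082635086875036160000 + 176718516386249285459/ 16725940490350037606400000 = 0.00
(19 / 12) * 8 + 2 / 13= 500 / 39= 12.82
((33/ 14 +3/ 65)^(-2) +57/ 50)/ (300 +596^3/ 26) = 4082445029/ 25315840711884600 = 0.00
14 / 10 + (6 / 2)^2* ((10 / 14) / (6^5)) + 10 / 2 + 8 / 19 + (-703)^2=283956642619 / 574560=494215.82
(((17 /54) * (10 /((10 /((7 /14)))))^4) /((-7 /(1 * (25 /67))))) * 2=-425 /202608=-0.00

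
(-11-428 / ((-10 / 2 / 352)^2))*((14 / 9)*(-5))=742436618 / 45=16498591.51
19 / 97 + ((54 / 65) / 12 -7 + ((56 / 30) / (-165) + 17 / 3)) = -6738431 / 6241950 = -1.08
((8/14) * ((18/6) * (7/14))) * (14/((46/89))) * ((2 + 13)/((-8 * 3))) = -14.51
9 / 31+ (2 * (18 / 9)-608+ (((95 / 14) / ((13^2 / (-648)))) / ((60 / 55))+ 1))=-22977837 / 36673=-626.56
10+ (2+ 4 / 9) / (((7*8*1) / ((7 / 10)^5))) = 36026411 / 3600000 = 10.01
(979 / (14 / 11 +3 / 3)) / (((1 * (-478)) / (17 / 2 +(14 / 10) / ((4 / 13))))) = -2810709 / 239000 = -11.76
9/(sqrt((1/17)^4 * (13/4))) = 5202 * sqrt(13)/13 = 1442.78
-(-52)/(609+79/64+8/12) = 9984/117293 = 0.09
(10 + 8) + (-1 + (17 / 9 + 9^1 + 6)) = 305 / 9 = 33.89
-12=-12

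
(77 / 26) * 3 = 8.88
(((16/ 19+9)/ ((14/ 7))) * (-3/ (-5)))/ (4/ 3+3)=0.68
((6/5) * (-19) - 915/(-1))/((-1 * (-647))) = 4461/3235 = 1.38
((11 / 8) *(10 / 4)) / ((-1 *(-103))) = 55 / 1648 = 0.03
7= 7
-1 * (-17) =17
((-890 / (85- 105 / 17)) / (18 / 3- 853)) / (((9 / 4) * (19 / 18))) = 6052 / 1078231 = 0.01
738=738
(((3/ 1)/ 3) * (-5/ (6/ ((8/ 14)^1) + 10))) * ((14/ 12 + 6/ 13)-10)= 3265/ 1599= 2.04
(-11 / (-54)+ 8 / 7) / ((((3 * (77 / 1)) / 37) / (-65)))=-1224145 / 87318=-14.02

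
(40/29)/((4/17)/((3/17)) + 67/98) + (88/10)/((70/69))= 28163046/3009475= 9.36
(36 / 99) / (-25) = -4 / 275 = -0.01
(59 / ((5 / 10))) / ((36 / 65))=3835 / 18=213.06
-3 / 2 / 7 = -3 / 14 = -0.21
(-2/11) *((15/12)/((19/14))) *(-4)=140/209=0.67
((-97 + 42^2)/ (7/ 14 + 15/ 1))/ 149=3334/ 4619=0.72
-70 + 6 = -64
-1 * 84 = -84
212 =212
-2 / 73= -0.03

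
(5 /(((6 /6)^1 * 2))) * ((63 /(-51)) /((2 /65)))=-6825 /68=-100.37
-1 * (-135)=135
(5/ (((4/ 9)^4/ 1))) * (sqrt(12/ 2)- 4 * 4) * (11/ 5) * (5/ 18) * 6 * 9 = -1082565/ 16 + 1082565 * sqrt(6)/ 256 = -57301.98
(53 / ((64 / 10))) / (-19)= -265 / 608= -0.44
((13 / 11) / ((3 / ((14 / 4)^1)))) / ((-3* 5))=-91 / 990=-0.09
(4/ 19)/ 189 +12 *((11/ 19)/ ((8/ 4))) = 12478/ 3591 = 3.47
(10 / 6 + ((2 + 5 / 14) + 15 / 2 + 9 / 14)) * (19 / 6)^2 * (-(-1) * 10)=131765 / 108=1220.05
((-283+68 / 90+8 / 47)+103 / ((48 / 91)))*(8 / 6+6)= -32311697 / 50760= -636.56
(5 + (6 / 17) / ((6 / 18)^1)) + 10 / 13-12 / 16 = 5373 / 884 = 6.08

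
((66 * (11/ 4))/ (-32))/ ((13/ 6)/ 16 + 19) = -99/ 334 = -0.30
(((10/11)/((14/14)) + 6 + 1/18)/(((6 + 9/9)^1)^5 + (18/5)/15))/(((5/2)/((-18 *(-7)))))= 96530/4621991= 0.02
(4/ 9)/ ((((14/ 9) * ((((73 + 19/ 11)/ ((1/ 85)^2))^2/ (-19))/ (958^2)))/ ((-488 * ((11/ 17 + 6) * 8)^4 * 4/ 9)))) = 1375287605427393800175616/ 46397606955964464375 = 29641.35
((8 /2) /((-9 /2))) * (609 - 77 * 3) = -336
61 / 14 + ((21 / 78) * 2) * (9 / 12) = 1733 / 364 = 4.76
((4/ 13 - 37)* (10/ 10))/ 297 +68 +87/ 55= 69.46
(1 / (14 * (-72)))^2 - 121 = -122943743 / 1016064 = -121.00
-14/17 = -0.82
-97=-97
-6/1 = -6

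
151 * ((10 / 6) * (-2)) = -1510 / 3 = -503.33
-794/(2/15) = -5955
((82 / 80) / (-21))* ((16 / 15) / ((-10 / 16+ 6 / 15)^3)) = 209920 / 45927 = 4.57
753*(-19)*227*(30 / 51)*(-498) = 16173491220 / 17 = 951381836.47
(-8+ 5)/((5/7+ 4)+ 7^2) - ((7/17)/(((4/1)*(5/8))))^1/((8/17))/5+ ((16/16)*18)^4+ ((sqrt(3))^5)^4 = 1541833817/9400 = 164024.87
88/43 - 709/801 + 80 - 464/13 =20359181/447759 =45.47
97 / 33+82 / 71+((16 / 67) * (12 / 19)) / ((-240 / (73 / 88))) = 122103341 / 29826390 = 4.09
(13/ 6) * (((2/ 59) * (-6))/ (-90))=13/ 2655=0.00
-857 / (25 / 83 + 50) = -71131 / 4175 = -17.04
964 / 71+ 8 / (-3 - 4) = 6180 / 497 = 12.43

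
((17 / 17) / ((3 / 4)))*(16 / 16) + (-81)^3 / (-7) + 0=1594351 / 21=75921.48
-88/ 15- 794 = -11998/ 15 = -799.87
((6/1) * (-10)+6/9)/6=-89/9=-9.89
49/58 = 0.84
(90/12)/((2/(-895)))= -13425/4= -3356.25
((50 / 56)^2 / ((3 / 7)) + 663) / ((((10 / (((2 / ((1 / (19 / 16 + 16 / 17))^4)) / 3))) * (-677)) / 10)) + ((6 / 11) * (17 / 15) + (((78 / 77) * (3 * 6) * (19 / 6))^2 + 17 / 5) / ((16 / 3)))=107731798692161181913 / 175766345137782784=612.93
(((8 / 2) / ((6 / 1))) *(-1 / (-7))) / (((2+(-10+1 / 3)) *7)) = -2 / 1127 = -0.00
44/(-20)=-2.20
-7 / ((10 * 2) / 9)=-3.15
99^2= 9801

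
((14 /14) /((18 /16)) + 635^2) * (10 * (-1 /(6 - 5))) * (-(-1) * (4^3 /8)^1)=-290322640 /9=-32258071.11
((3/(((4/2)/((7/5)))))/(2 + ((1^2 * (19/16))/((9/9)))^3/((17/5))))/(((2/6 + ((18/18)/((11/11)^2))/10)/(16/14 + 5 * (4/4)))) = 8982528/752089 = 11.94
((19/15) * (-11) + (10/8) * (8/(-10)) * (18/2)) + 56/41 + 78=56.43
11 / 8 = 1.38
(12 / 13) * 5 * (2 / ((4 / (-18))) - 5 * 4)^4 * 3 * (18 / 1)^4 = 13364555446080 / 13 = 1028042726621.54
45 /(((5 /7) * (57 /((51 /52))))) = 1071 /988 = 1.08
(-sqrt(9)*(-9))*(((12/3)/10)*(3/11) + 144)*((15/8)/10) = 321003/440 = 729.55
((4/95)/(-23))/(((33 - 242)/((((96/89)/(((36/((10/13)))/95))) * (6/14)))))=320/38931893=0.00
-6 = -6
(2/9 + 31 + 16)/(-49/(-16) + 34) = 6800/5337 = 1.27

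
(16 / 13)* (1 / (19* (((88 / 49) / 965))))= 94570 / 2717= 34.81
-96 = -96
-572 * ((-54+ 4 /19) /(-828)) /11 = -13286 /3933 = -3.38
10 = 10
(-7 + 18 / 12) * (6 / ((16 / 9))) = -297 / 16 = -18.56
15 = 15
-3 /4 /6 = -1 /8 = -0.12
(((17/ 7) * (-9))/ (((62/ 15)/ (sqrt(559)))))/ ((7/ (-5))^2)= -57375 * sqrt(559)/ 21266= -63.79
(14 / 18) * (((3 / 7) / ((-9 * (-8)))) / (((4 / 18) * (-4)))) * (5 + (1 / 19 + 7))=-229 / 3648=-0.06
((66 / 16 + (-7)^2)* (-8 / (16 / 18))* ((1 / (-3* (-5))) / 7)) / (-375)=17 / 1400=0.01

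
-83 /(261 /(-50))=4150 /261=15.90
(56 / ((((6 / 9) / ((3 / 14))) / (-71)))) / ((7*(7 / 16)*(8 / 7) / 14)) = -5112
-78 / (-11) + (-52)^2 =2711.09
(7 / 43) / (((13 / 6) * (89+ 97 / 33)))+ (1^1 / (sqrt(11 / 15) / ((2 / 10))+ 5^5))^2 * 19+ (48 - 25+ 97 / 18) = 18596952852253140208867 / 655059672344071383480 - 7125 * sqrt(165) / 17166073242248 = 28.39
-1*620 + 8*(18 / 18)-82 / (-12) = -3631 / 6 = -605.17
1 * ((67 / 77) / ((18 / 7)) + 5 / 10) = 83 / 99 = 0.84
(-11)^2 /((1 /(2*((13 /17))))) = 3146 /17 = 185.06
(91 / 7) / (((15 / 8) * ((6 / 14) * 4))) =182 / 45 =4.04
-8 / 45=-0.18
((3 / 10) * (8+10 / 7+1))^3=10503459 / 343000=30.62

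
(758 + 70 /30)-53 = 2122 /3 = 707.33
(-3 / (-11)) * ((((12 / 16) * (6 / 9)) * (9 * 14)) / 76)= 189 / 836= 0.23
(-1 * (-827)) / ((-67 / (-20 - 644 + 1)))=548301 / 67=8183.60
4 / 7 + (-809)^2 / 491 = 4583331 / 3437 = 1333.53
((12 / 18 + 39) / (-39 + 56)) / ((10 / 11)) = 77 / 30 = 2.57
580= 580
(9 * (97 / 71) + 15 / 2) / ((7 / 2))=2811 / 497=5.66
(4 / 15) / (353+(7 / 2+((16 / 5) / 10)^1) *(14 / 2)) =40 / 56961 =0.00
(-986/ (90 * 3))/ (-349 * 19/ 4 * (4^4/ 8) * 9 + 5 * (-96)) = 493/ 64518120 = 0.00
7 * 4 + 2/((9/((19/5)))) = 1298/45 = 28.84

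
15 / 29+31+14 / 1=1320 / 29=45.52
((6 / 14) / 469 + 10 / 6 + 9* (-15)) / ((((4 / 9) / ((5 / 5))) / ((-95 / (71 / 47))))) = 18866.07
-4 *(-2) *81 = 648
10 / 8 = 1.25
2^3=8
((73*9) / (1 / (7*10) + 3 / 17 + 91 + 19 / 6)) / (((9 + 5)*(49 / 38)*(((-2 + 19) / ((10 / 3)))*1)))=312075 / 4126486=0.08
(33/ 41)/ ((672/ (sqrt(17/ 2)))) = 11 * sqrt(34)/ 18368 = 0.00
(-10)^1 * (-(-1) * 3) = -30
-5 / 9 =-0.56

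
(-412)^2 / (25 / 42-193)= -7129248 / 8081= -882.22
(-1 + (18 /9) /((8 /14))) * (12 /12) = 5 /2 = 2.50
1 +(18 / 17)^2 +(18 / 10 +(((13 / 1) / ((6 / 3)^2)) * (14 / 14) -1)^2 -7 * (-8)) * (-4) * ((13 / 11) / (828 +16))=94927887 / 53661520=1.77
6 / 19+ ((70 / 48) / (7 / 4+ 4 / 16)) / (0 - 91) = 3649 / 11856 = 0.31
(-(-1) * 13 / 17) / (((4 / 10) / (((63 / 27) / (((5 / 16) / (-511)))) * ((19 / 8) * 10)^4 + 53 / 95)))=-71963174716303 / 31008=-2320793818.25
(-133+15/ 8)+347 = 1727/ 8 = 215.88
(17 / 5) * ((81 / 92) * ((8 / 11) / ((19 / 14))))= 38556 / 24035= 1.60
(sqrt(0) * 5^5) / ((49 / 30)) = 0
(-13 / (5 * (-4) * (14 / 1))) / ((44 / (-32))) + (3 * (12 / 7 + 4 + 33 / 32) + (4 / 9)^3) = 26033693 / 1283040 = 20.29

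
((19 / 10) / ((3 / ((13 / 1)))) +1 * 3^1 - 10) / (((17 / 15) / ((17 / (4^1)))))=4.62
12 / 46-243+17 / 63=-351338 / 1449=-242.47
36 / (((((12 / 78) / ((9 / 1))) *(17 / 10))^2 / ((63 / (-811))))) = -3311.59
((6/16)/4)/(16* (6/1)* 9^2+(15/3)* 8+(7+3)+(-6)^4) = 3/291904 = 0.00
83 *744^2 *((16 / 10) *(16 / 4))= 1470191616 / 5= 294038323.20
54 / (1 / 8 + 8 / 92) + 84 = 4404 / 13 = 338.77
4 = 4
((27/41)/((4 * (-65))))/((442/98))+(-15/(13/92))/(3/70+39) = -5836489253/2146188460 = -2.72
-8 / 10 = -4 / 5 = -0.80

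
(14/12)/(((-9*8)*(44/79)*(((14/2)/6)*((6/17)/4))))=-1343/4752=-0.28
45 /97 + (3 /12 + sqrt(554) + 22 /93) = 34297 /36084 + sqrt(554) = 24.49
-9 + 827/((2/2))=818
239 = 239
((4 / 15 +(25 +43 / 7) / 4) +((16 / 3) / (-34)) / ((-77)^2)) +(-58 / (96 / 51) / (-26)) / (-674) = 3412737632533 / 423911167680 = 8.05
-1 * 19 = -19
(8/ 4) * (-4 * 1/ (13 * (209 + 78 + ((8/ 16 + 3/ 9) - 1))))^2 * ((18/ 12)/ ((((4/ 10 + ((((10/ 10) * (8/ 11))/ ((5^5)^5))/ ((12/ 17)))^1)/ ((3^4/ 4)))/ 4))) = 344138145446777343750000/ 492280341893434528790817409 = 0.00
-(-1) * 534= 534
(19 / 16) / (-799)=-19 / 12784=-0.00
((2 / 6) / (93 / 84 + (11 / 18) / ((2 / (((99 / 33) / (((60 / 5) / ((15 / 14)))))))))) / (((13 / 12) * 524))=672 / 1360697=0.00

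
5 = 5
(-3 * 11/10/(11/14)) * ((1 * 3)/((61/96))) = -6048/305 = -19.83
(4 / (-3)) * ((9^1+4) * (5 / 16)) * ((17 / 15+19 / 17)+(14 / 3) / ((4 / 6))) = -30667 / 612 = -50.11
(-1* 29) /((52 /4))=-29 /13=-2.23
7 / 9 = 0.78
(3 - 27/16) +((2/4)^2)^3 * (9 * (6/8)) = 363/256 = 1.42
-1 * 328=-328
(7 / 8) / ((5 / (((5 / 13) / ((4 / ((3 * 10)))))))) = 105 / 208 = 0.50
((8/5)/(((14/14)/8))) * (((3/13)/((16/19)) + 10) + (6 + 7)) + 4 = 19624/65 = 301.91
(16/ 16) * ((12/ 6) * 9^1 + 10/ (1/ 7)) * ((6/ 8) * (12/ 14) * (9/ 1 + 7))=6336/ 7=905.14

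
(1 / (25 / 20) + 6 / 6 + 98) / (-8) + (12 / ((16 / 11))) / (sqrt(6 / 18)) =-499 / 40 + 33 * sqrt(3) / 4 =1.81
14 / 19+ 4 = 90 / 19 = 4.74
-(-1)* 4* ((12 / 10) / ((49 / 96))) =2304 / 245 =9.40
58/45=1.29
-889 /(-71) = 889 /71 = 12.52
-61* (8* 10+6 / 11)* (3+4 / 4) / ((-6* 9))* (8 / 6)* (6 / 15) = 864736 / 4455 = 194.10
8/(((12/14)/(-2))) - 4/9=-172/9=-19.11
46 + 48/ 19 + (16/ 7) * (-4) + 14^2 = 31306/ 133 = 235.38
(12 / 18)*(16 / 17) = 32 / 51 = 0.63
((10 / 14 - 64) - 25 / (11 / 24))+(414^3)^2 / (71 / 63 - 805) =-555112037302404767 / 88627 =-6263464150906.66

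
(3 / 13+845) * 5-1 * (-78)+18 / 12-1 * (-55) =113377 / 26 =4360.65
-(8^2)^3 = -262144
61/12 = 5.08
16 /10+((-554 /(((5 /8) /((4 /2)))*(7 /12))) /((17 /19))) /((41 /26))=-10501352 /4879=-2152.36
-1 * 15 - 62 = -77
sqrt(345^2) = 345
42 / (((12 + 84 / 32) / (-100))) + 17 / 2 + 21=-20099 / 78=-257.68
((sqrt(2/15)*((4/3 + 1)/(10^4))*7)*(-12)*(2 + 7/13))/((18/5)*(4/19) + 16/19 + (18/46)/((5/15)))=-0.01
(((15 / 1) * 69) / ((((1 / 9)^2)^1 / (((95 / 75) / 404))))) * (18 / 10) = 955719 / 2020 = 473.13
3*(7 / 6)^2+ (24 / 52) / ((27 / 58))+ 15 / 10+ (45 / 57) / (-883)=51615809 / 7851636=6.57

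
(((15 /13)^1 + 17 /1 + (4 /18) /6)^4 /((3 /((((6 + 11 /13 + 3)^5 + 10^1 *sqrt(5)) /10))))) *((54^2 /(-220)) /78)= -571075402642087529676800 /9949385215234179 - 332409633930125 *sqrt(5) /53593174206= -57411928.43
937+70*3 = 1147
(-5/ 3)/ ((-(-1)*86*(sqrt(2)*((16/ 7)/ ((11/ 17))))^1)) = -385*sqrt(2)/ 140352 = -0.00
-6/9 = -2/3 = -0.67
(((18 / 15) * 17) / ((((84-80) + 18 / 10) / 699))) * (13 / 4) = 463437 / 58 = 7990.29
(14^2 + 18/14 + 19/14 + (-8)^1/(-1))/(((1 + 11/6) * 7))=8679/833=10.42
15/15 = 1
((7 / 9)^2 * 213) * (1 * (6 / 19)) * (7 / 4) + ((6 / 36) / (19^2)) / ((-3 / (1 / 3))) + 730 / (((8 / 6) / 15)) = 8283.71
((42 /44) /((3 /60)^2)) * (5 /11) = 21000 /121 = 173.55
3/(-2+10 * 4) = 3/38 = 0.08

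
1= 1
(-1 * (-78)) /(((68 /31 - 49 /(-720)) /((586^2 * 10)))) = 459875923200 /3883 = 118433150.45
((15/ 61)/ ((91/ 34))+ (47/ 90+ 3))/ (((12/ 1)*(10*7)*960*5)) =1805567/ 2014346880000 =0.00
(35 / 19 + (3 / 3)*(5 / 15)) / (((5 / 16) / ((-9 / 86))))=-2976 / 4085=-0.73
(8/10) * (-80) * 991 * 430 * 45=-1227254400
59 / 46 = 1.28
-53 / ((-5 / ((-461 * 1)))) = -24433 / 5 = -4886.60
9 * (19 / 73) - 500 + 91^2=568184 / 73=7783.34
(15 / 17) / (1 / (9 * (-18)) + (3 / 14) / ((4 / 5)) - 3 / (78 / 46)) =-0.59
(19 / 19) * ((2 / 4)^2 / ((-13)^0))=1 / 4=0.25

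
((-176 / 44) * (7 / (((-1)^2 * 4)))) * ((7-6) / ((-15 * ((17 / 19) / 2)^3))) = 384104 / 73695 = 5.21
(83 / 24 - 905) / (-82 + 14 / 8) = 11.23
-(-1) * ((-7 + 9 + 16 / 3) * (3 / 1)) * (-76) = -1672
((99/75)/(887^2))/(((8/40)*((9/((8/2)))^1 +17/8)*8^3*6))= 11/17623625600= 0.00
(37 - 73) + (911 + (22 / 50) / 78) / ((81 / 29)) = 290.16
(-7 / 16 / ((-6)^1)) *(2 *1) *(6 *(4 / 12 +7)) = 6.42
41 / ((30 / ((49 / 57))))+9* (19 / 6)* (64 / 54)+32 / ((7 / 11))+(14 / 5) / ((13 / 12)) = 87.82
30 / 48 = 5 / 8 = 0.62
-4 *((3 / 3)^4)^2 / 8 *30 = -15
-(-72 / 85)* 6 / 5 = 432 / 425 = 1.02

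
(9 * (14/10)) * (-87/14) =-783/10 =-78.30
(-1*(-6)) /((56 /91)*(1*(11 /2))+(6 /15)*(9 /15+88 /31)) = 10075 /7993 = 1.26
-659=-659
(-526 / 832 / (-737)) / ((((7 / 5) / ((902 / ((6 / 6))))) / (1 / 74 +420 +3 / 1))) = 1687701245 / 7218848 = 233.79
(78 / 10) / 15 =13 / 25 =0.52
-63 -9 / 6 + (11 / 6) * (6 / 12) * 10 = -166 / 3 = -55.33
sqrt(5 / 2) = sqrt(10) / 2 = 1.58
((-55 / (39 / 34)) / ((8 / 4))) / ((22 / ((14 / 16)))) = -595 / 624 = -0.95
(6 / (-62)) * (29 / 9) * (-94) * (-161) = -438886 / 93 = -4719.20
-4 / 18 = -2 / 9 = -0.22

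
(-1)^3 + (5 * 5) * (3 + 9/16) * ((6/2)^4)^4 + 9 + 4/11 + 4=674757353851/176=3833848601.43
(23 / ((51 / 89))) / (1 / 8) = 16376 / 51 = 321.10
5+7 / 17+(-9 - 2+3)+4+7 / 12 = 2.00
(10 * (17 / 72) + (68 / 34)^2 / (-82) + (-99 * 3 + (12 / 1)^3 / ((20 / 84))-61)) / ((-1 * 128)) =-50936113 / 944640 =-53.92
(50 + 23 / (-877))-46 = 3485 / 877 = 3.97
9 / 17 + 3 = 60 / 17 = 3.53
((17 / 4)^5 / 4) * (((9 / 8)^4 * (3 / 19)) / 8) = 27947045331 / 2550136832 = 10.96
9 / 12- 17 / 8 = -11 / 8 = -1.38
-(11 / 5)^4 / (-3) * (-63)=-307461 / 625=-491.94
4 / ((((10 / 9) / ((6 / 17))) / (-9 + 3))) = -7.62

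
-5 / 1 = -5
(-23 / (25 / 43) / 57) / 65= -989 / 92625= -0.01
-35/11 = -3.18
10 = 10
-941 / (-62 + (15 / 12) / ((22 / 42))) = 41404 / 2623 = 15.78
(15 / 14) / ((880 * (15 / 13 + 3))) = 13 / 44352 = 0.00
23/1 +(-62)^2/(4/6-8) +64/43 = -236355/473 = -499.69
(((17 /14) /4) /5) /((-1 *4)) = -17 /1120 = -0.02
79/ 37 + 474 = 17617/ 37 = 476.14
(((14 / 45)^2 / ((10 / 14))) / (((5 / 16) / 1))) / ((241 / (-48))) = -0.09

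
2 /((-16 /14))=-1.75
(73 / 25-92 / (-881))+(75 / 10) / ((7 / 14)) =396988 / 22025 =18.02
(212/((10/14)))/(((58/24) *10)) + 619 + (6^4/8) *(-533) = -62143171/725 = -85714.72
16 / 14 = 8 / 7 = 1.14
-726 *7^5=-12201882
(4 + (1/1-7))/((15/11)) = -22/15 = -1.47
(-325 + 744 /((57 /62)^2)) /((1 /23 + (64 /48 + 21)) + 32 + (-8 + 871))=13830751 /22850939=0.61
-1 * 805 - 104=-909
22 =22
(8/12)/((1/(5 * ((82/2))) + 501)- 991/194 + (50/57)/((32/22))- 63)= 0.00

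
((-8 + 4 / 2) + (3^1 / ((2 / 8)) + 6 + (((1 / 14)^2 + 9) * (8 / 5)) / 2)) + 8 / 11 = 10743 / 539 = 19.93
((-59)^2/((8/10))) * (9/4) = 156645/16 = 9790.31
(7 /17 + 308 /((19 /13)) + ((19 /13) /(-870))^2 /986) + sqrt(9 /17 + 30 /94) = sqrt(541722) /799 + 505992344300659 /2396380217400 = 212.07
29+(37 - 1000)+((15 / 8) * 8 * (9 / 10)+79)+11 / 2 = -836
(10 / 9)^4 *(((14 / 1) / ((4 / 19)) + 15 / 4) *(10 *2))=14050000 / 6561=2141.44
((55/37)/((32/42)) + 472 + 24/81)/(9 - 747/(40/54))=-37901845/79876044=-0.47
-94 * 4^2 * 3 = -4512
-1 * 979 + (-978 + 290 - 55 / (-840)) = -280045 / 168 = -1666.93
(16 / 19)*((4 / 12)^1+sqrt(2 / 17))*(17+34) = 272 / 19+48*sqrt(34) / 19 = 29.05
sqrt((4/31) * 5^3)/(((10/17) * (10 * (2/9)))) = 153 * sqrt(155)/620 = 3.07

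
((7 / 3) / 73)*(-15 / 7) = -5 / 73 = -0.07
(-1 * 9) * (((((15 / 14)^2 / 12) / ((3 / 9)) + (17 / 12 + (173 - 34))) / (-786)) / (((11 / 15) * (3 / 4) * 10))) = 30085 / 102704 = 0.29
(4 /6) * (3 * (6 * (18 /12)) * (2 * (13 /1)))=468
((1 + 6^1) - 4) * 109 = 327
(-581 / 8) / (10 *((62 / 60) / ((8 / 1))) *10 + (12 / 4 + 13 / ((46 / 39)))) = -40089 / 14870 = -2.70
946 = 946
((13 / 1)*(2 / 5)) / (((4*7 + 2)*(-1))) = -13 / 75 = -0.17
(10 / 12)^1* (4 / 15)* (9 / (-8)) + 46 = 45.75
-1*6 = -6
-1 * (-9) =9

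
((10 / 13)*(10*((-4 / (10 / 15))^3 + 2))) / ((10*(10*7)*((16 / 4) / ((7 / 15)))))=-107 / 390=-0.27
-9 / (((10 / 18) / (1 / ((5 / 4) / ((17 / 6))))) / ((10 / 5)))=-1836 / 25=-73.44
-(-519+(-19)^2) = 158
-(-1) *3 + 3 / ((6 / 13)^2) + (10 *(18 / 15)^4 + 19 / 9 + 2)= 188687 / 4500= 41.93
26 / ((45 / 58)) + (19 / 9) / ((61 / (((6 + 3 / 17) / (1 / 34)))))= 111938 / 2745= 40.78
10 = 10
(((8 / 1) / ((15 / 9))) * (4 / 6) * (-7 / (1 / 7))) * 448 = -351232 / 5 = -70246.40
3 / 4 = 0.75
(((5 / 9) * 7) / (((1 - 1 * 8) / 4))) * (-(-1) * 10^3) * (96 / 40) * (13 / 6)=-104000 / 9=-11555.56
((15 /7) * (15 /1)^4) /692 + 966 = 5438679 /4844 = 1122.77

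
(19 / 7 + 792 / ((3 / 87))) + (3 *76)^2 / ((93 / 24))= 7895749 / 217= 36385.94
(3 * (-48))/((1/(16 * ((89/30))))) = -34176/5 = -6835.20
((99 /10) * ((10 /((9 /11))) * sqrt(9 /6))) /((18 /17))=139.96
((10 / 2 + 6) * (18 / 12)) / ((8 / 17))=35.06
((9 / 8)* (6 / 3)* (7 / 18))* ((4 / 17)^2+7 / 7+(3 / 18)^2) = 78883 / 83232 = 0.95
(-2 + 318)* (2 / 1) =632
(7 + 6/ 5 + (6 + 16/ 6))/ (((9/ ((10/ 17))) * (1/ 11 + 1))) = 2783/ 2754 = 1.01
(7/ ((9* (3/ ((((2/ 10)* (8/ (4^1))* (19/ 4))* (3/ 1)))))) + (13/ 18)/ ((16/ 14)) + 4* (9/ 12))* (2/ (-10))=-3679/ 3600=-1.02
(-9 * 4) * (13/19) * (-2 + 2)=0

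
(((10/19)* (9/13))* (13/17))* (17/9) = 10/19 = 0.53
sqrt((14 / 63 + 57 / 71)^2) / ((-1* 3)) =-655 / 1917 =-0.34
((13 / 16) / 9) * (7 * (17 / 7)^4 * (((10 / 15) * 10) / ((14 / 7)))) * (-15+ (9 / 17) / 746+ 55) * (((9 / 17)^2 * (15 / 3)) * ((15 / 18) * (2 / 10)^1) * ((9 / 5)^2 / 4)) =9080980389 / 16376192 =554.52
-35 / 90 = -7 / 18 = -0.39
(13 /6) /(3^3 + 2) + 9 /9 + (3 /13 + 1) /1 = 5215 /2262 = 2.31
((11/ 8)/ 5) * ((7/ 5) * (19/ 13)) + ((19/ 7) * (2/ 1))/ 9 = 190969/ 163800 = 1.17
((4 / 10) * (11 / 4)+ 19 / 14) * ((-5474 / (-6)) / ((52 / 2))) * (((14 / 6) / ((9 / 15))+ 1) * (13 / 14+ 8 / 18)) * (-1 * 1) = -63990278 / 110565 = -578.76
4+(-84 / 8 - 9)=-31 / 2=-15.50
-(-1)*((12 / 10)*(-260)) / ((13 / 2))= -48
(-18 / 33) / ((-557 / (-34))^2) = -6936 / 3412739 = -0.00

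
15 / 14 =1.07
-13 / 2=-6.50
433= 433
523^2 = 273529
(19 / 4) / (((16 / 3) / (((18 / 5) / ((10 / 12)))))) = 1539 / 400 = 3.85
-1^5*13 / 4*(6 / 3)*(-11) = 143 / 2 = 71.50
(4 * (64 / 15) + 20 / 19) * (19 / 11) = 5164 / 165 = 31.30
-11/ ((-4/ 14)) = 77/ 2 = 38.50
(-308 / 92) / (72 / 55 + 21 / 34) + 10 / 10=-61121 / 82869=-0.74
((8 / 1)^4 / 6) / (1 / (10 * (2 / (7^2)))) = 40960 / 147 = 278.64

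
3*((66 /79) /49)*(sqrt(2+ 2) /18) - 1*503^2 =-979397817 /3871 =-253008.99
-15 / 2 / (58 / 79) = -1185 / 116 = -10.22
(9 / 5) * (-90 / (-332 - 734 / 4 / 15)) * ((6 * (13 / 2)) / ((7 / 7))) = 189540 / 10327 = 18.35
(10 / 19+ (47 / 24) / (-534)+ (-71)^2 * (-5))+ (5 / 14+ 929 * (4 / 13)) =-24918.27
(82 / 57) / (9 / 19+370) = 82 / 21117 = 0.00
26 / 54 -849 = -22910 / 27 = -848.52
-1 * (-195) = 195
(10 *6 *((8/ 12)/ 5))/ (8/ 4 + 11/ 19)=152/ 49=3.10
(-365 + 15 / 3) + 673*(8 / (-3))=-6464 / 3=-2154.67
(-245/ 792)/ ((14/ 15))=-175/ 528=-0.33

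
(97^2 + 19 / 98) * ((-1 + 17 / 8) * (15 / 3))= 41494545 / 784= 52926.72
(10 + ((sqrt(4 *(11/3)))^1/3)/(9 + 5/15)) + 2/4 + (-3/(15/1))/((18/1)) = sqrt(33)/42 + 472/45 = 10.63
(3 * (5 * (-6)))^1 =-90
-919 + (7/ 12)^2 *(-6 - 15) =-44455/ 48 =-926.15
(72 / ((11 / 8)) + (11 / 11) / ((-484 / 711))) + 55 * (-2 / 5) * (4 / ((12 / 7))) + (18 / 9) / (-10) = -4637 / 7260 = -0.64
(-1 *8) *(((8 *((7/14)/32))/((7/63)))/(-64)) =9/64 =0.14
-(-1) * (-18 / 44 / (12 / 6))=-9 / 44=-0.20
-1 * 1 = -1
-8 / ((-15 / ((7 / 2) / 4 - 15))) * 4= -452 / 15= -30.13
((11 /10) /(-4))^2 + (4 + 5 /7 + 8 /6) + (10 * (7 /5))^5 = 18071092141 /33600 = 537830.12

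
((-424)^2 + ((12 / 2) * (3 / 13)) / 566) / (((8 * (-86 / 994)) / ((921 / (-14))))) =43249340146983 / 2531152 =17086820.60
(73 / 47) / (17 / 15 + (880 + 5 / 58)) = 63510 / 36033067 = 0.00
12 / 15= 4 / 5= 0.80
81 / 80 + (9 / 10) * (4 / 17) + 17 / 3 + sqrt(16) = 10.89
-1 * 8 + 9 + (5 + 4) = 10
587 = 587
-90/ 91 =-0.99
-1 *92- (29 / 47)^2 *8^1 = -209956 / 2209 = -95.05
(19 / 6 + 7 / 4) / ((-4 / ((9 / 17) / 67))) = -0.01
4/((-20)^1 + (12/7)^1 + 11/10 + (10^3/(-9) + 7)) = -2520/76417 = -0.03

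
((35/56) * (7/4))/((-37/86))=-1505/592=-2.54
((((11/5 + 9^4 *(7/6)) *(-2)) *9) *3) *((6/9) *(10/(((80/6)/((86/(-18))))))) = 9877143/10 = 987714.30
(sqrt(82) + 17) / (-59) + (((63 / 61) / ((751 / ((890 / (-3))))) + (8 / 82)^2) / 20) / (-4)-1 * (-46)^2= -384612383697077 / 181739566760-sqrt(82) / 59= -2116.44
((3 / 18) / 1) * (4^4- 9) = 247 / 6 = 41.17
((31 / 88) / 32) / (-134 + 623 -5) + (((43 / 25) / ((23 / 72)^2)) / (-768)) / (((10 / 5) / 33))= -6526899209 / 18024934400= -0.36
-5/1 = -5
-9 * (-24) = 216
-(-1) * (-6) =-6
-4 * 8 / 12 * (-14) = 112 / 3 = 37.33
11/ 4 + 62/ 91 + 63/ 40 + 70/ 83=1767309/ 302120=5.85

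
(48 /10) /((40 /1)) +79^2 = 156028 /25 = 6241.12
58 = 58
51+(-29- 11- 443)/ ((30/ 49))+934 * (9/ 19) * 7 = 2359.05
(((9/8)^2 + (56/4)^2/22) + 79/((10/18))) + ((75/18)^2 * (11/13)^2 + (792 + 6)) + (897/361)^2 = 676083922531159/697728208320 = 968.98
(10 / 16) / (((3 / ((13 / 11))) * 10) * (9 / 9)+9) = 65 / 3576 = 0.02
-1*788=-788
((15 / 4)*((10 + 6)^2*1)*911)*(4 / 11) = 3498240 / 11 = 318021.82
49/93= 0.53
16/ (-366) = -0.04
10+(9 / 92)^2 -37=-228447 / 8464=-26.99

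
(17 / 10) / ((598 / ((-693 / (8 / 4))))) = -11781 / 11960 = -0.99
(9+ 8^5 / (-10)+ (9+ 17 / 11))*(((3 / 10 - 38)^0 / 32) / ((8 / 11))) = -179149 / 1280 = -139.96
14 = 14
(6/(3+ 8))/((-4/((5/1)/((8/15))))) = -225/176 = -1.28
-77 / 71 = -1.08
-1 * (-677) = 677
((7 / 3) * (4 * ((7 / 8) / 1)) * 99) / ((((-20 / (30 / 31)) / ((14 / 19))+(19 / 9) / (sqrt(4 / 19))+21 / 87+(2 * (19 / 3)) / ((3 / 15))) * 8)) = 47938760793 / 16569541325 -11394576963 * sqrt(19) / 132556330600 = 2.52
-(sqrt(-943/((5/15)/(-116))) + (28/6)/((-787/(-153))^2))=-2 * sqrt(82041) -109242/619369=-573.03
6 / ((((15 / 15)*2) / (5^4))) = 1875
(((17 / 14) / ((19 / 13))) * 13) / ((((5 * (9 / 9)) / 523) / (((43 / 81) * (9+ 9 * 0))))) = 64610897 / 11970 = 5397.74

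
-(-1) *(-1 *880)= -880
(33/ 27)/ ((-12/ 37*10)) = -407/ 1080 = -0.38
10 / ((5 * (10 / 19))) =19 / 5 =3.80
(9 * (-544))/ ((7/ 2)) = -9792/ 7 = -1398.86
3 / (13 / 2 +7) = 2 / 9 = 0.22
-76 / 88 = -19 / 22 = -0.86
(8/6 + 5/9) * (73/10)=1241/90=13.79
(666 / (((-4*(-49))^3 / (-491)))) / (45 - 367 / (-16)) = -163503 / 255768926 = -0.00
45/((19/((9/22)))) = 405/418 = 0.97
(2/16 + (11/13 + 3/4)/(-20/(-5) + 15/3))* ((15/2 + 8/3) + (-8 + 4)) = 10471/5616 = 1.86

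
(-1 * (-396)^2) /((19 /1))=-156816 /19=-8253.47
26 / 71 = 0.37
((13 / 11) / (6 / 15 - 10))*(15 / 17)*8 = -325 / 374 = -0.87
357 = 357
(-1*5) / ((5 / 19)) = -19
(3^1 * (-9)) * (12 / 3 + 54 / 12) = -229.50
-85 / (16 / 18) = -765 / 8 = -95.62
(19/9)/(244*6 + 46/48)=152/105477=0.00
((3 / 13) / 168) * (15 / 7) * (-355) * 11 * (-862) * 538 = 6791126925 / 1274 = 5330554.89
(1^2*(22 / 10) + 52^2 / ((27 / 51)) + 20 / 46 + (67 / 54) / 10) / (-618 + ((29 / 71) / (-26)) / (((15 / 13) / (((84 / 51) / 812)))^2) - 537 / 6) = -188839747251775 / 26144011975044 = -7.22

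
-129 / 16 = -8.06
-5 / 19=-0.26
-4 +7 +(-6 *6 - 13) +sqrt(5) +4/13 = -594/13 +sqrt(5) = -43.46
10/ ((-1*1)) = -10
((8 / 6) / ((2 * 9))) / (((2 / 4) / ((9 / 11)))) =4 / 33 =0.12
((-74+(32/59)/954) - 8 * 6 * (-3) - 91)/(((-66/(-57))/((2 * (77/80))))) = -78601271/2251440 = -34.91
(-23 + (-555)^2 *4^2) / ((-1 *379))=-4928377 / 379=-13003.63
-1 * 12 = -12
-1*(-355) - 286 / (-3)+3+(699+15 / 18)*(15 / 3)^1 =7905 / 2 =3952.50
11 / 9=1.22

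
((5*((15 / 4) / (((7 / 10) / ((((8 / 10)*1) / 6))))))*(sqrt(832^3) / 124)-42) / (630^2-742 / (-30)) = -90 / 850553 + 624000*sqrt(13) / 1291990007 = 0.00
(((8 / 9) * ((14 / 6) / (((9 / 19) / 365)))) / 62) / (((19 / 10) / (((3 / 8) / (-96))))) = -12775 / 241056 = -0.05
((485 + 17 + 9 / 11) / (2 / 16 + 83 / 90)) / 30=66372 / 4147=16.00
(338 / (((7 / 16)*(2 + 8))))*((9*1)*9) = 219024 / 35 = 6257.83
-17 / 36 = -0.47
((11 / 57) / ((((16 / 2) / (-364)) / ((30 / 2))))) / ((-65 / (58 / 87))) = 1.35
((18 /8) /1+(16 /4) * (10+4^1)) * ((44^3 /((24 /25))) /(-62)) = -7753075 /93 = -83366.40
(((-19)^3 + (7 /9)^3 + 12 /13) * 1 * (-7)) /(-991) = -454926752 /9391707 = -48.44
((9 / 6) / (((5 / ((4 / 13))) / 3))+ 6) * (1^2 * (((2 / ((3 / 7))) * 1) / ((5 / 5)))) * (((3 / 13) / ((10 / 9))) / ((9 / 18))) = 51408 / 4225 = 12.17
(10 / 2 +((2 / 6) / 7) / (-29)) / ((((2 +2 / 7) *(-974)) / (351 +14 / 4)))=-539549 / 677904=-0.80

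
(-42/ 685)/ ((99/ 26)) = -364/ 22605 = -0.02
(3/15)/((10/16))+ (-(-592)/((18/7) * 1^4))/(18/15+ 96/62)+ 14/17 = 84.91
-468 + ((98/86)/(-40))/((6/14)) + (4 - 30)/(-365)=-468.00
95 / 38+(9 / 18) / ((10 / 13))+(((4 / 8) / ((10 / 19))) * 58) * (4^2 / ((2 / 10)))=4411.15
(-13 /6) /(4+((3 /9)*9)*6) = -13 /132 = -0.10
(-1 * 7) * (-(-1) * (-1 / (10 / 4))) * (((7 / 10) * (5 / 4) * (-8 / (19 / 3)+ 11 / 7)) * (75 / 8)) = 4305 / 608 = 7.08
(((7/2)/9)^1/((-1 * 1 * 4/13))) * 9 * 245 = -22295/8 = -2786.88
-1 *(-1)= 1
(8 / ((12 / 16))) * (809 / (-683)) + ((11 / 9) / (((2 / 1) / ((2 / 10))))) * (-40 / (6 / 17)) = -488434 / 18441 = -26.49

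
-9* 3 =-27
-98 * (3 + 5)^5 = -3211264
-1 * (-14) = 14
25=25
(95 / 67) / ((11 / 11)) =95 / 67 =1.42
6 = 6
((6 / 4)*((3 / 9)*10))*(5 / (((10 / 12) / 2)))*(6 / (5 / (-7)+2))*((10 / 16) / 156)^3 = 0.00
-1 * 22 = -22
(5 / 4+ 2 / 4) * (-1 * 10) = -35 / 2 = -17.50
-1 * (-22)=22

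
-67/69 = -0.97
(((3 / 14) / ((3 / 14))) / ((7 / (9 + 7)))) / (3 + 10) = 16 / 91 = 0.18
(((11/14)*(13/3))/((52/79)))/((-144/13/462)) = -124267/576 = -215.74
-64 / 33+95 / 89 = -2561 / 2937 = -0.87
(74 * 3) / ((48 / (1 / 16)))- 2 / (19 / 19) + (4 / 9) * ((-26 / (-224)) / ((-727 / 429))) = -3402961 / 1954176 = -1.74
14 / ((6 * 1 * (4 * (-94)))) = -7 / 1128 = -0.01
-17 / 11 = -1.55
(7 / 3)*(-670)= -4690 / 3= -1563.33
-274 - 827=-1101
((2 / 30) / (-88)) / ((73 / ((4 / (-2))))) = 1 / 48180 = 0.00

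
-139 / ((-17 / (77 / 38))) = 10703 / 646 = 16.57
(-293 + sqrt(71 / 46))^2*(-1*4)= -340490.06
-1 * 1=-1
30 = 30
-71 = -71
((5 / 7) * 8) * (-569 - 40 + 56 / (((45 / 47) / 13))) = 7784 / 9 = 864.89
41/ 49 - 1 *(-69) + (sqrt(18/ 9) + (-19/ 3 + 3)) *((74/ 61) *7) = 518 *sqrt(2)/ 61 + 372406/ 8967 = 53.54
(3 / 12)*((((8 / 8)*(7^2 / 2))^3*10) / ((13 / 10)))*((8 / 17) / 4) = 2941225 / 884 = 3327.18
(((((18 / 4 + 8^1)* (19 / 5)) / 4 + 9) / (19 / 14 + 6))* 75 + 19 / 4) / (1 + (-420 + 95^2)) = 11204 / 443209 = 0.03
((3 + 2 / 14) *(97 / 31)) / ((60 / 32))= 17072 / 3255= 5.24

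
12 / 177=4 / 59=0.07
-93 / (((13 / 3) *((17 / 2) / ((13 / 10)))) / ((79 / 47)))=-22041 / 3995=-5.52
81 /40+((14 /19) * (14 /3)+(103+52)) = 365857 /2280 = 160.46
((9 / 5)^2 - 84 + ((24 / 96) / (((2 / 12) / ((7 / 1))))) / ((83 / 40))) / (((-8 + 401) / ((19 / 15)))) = -331607 / 1359125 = -0.24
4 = 4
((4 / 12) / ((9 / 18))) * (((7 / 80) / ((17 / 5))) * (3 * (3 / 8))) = 21 / 1088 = 0.02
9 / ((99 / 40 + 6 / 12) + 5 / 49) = 2.92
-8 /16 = -0.50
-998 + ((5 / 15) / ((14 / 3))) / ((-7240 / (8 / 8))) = -101157281 / 101360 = -998.00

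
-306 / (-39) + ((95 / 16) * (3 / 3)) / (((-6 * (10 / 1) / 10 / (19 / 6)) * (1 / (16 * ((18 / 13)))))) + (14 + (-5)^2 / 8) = -4623 / 104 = -44.45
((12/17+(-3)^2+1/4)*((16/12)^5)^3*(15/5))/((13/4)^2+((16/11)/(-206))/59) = 194370544571777024/918565633138095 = 211.60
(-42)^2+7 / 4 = 7063 / 4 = 1765.75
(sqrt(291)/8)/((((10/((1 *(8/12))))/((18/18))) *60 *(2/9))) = 0.01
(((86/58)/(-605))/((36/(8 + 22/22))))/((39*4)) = -43/10948080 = -0.00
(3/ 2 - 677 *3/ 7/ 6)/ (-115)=328/ 805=0.41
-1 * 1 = -1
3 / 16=0.19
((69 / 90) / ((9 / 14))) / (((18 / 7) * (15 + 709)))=1127 / 1759320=0.00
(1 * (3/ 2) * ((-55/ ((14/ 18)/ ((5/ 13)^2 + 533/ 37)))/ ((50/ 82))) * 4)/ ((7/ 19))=-42108991452/ 1531985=-27486.56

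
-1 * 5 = -5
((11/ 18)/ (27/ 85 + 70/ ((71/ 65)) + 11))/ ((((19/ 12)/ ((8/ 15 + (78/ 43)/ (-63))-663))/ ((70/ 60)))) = -39713724259/ 10037992068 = -3.96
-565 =-565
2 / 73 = 0.03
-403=-403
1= 1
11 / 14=0.79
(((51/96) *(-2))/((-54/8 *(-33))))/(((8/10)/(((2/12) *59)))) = -5015/85536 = -0.06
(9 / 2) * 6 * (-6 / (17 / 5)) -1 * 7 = -929 / 17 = -54.65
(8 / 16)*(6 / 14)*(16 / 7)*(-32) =-768 / 49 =-15.67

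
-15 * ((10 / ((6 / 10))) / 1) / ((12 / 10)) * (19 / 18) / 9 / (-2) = 12.22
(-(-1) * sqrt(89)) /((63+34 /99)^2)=9801 * sqrt(89) /39325441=0.00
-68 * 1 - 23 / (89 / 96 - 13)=-76604 / 1159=-66.09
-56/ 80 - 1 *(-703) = 7023/ 10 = 702.30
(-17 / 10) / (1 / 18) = -153 / 5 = -30.60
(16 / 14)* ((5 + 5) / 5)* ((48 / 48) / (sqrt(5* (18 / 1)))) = 8* sqrt(10) / 105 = 0.24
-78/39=-2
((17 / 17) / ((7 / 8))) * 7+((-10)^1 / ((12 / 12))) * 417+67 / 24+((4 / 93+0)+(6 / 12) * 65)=-1023413 / 248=-4126.67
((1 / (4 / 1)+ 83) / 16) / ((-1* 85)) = -333 / 5440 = -0.06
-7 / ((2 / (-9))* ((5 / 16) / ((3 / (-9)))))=-33.60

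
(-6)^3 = -216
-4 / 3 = -1.33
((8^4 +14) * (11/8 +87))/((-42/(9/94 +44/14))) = -147433235/5264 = -28007.83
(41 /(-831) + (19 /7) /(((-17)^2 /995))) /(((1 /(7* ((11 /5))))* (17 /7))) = 1203287624 /20413515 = 58.95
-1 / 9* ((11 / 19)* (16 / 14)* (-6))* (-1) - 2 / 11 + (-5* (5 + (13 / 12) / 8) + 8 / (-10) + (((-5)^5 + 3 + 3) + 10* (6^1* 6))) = -652170289 / 234080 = -2786.10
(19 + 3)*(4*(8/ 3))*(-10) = -7040/ 3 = -2346.67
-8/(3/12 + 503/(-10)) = 160/1001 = 0.16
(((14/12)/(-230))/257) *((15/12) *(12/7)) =-1/23644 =-0.00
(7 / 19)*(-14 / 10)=-49 / 95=-0.52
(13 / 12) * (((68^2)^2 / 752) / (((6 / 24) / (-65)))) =-1129203920 / 141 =-8008538.44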